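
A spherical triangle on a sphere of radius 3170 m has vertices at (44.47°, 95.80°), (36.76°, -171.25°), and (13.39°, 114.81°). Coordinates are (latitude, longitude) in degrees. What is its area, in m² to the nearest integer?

4082140 m²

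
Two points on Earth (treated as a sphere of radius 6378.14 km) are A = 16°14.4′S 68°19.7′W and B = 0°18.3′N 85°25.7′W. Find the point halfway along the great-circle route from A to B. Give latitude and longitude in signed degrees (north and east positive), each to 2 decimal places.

-8.06°, -77.05°

The central angle between A and B is δ = 0.4124 rad.
With f = 0.5, the slerp weights are sin((1−f)δ)/sin δ = 0.5108 and sin(fδ)/sin δ = 0.5108.
Weighted sum of the unit vectors: (0.5108)·(0.3546,-0.8922,-0.2797) + (0.5108)·(0.0797,-0.9968,0.0053) = (0.2218, -0.9650, -0.1401).
Converting back: φ = atan2(z, √(x²+y²)) = -8.06°, λ = atan2(y, x) = -77.05°.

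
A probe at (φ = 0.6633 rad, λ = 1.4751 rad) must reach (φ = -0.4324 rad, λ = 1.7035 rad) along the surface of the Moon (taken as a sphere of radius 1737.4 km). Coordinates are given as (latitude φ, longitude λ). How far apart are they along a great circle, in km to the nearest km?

1940 km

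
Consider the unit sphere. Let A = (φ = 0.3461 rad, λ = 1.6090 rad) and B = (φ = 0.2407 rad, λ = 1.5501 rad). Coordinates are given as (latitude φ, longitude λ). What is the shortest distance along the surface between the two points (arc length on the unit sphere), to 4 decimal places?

0.1195

Let φ₁ = 0.3461 rad, φ₂ = 0.2407 rad, and Δλ = -0.0589 rad.
cos c = sin φ₁ sin φ₂ + cos φ₁ cos φ₂ cos Δλ = (0.3392)(0.2384) + (0.9407)(0.9712)(0.9983) = 0.99287,
so c = arccos(0.99287) = 0.11952 rad.
On the unit sphere the arc length equals the central angle: 0.1195.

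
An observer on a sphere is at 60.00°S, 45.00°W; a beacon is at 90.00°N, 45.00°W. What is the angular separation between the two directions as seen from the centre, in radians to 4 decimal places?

In radians: φ₁ = -1.0472, φ₂ = 1.5708, Δλ = 0.000° = 0.0000 rad.
cos c = sin φ₁ sin φ₂ + cos φ₁ cos φ₂ cos Δλ = (-0.8660)(1.0000) + (0.5000)(0.0000)(1.0000) = -0.86603,
so c = arccos(-0.86603) = 2.61799 rad.
So the angular separation is 2.6180 rad.

2.6180 rad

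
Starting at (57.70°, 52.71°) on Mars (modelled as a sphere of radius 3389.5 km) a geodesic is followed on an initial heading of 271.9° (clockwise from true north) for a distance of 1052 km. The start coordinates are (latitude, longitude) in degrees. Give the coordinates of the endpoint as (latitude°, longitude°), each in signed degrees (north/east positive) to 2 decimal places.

54.12°, 21.32°

Angular distance δ = d/R = 1052/3389.5 = 0.31037 rad; initial bearing θ = 4.7456 rad.
sin φ₂ = sin φ₁ cos δ + cos φ₁ sin δ cos θ = (0.8453)(0.9522) + (0.5344)(0.3054)(0.0332) = 0.8103, so φ₂ = 54.12°.
Δλ = atan2(sin θ sin δ cos φ₁, cos δ − sin φ₁ sin φ₂) = atan2(-0.1631, 0.2673) = -31.390°.
λ₂ = 52.710° − 31.390° = 21.32°.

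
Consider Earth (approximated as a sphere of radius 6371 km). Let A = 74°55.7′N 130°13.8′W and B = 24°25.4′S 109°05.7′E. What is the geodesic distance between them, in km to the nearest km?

In radians: φ₁ = 1.3077, φ₂ = -0.4263, Δλ = -120.675° = -2.1062 rad.
Haversine: a = sin²(Δφ/2) + cos φ₁ cos φ₂ sin²(Δλ/2) = 0.5812 + (0.2600)(0.9105)(0.7551) = 0.76002.
Central angle c = 2·arcsin(√a) = 2.11769 rad.
Distance = R·c = 6371 × 2.1177 ≈ 13492 km.

13492 km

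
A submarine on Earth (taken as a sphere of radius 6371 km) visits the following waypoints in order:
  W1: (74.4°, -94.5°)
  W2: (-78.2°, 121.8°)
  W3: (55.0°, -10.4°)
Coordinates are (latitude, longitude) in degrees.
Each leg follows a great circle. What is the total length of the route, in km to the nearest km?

35862 km

Leg W1→W2: central angle 2.9810 rad, distance 18991.8 km.
Leg W2→W3: central angle 2.6480 rad, distance 16870.3 km.
Total: 18991.8 + 16870.3 ≈ 35862 km.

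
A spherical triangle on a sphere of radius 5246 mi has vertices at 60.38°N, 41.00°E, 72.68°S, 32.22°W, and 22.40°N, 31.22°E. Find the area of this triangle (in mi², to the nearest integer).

6272824 mi²

Side lengths (central angles): a = 1.8139, b = 0.6736, c = 2.4774 rad; semiperimeter s = 2.4825.
By l'Huilier's theorem, tan(E/4) = √[tan(s/2) tan((s−a)/2) tan((s−b)/2) tan((s−c)/2)], giving spherical excess E = 0.2279 rad.
Area = E·R² = 0.2279 × (5246)² ≈ 6272824 mi².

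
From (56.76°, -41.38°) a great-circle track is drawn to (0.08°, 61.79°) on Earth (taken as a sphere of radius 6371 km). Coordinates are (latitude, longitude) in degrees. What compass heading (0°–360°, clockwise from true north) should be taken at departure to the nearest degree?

79°

Δλ = 103.170° = 1.8007 rad.
y = sin Δλ · cos φ₂ = (0.9737)(1.0000) = 0.9737
x = cos φ₁ sin φ₂ − sin φ₁ cos φ₂ cos Δλ = (0.5481)(0.0014) − (0.8364)(1.0000)(-0.2278) = 0.1913
θ = atan2(y, x) = 78.88°, so the bearing is 79°.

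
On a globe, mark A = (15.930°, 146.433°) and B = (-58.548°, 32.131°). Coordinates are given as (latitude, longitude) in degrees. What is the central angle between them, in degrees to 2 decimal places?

116.14°

Let φ₁ = 0.2780 rad, φ₂ = -1.0219 rad, and Δλ = -1.9949 rad.
cos c = sin φ₁ sin φ₂ + cos φ₁ cos φ₂ cos Δλ = (0.2745)(-0.8531) + (0.9616)(0.5218)(-0.4115) = -0.44063,
so c = arccos(-0.44063) = 2.02710 rad.
So the angular separation is 116.14°.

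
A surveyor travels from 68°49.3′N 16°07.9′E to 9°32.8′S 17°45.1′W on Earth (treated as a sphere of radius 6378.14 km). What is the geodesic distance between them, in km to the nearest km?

9116 km

With latitudes φ₁ = 68.822°, φ₂ = -9.547° and longitude difference Δλ = -33.883°:
Haversine: a = sin²(Δφ/2) + cos φ₁ cos φ₂ sin²(Δλ/2) = 0.3992 + (0.3613)(0.9862)(0.0849) = 0.42944.
Central angle c = 2·arcsin(√a) = 1.42921 rad.
Distance = R·c = 6378.14 × 1.4292 ≈ 9116 km.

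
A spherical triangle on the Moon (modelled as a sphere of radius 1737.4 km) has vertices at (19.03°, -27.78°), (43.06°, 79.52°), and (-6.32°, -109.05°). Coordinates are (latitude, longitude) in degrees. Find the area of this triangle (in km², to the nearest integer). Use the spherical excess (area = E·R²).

6428279 km²

Side lengths (central angles): a = 2.4869, b = 1.4639, c = 1.5536 rad; semiperimeter s = 2.7522.
By l'Huilier's theorem, tan(E/4) = √[tan(s/2) tan((s−a)/2) tan((s−b)/2) tan((s−c)/2)], giving spherical excess E = 2.1296 rad.
Area = E·R² = 2.1296 × (1737.4)² ≈ 6428279 km².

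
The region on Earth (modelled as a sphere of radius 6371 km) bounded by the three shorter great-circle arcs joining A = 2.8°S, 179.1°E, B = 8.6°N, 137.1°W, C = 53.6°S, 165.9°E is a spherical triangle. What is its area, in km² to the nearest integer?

Side lengths (central angles): a = 1.3702, b = 0.9067, c = 0.7877 rad; semiperimeter s = 1.5323.
By l'Huilier's theorem, tan(E/4) = √[tan(s/2) tan((s−a)/2) tan((s−b)/2) tan((s−c)/2)], giving spherical excess E = 0.3961 rad.
Area = E·R² = 0.3961 × (6371)² ≈ 16076762 km².

16076762 km²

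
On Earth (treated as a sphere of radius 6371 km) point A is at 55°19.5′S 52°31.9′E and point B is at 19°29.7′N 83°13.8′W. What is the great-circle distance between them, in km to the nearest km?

14589 km

In radians: φ₁ = -0.9656, φ₂ = 0.3403, Δλ = -135.762° = -2.3695 rad.
Haversine: a = sin²(Δφ/2) + cos φ₁ cos φ₂ sin²(Δλ/2) = 0.3691 + (0.5689)(0.9427)(0.8582) = 0.82934.
Central angle c = 2·arcsin(√a) = 2.28987 rad.
Distance = R·c = 6371 × 2.2899 ≈ 14589 km.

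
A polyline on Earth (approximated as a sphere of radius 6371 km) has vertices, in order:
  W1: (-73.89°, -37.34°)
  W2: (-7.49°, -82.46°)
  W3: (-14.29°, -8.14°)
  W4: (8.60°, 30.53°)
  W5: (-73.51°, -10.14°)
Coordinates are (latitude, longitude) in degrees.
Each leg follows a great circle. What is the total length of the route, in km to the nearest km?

30589 km

Leg W1→W2: central angle 1.2457 rad, distance 7936.6 km.
Leg W2→W3: central angle 1.2746 rad, distance 8120.8 km.
Leg W3→W4: central angle 0.7796 rad, distance 4966.9 km.
Leg W4→W5: central angle 1.5013 rad, distance 9564.5 km.
Total: 7936.6 + 8120.8 + 4966.9 + 9564.5 ≈ 30589 km.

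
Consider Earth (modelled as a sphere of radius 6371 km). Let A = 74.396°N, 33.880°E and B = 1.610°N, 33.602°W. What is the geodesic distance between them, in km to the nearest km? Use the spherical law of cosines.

9177 km

Let φ₁ = 1.2985 rad, φ₂ = 0.0281 rad, and Δλ = -1.1778 rad.
cos c = sin φ₁ sin φ₂ + cos φ₁ cos φ₂ cos Δλ = (0.9631)(0.0281) + (0.2690)(0.9996)(0.3830) = 0.13003,
so c = arccos(0.13003) = 1.44039 rad.
Distance = R·c = 6371 × 1.4404 ≈ 9177 km.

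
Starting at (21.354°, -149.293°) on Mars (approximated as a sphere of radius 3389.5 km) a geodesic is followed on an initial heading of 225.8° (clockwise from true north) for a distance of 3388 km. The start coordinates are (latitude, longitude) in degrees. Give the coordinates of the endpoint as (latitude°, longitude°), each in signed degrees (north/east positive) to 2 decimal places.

Angular distance δ = d/R = 3388/3389.5 = 0.99956 rad; initial bearing θ = 3.9410 rad.
sin φ₂ = sin φ₁ cos δ + cos φ₁ sin δ cos θ = (0.3641)(0.5407) + (0.9313)(0.8412)(-0.6972) = -0.3493, so φ₂ = -20.45°.
Δλ = atan2(sin θ sin δ cos φ₁, cos δ − sin φ₁ sin φ₂) = atan2(-0.5617, 0.6679) = -40.064°.
λ₂ = -149.293° − 40.064° = -189.36° → 170.64° after wrapping to (−180°, 180°].

-20.45°, 170.64°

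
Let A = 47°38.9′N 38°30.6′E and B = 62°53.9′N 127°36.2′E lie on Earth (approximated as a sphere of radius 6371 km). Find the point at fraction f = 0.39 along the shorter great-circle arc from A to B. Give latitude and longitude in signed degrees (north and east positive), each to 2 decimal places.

60.74°, 62.30°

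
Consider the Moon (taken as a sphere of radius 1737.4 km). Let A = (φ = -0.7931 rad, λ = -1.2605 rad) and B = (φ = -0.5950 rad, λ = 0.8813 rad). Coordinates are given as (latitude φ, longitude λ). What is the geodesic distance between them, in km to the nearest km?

Let φ₁ = -0.7931 rad, φ₂ = -0.5950 rad, and Δλ = 2.1418 rad.
cos c = sin φ₁ sin φ₂ + cos φ₁ cos φ₂ cos Δλ = (-0.7125)(-0.5605) + (0.7016)(0.8281)(-0.5405) = 0.08533,
so c = arccos(0.08533) = 1.48536 rad.
Distance = R·c = 1737.4 × 1.4854 ≈ 2581 km.

2581 km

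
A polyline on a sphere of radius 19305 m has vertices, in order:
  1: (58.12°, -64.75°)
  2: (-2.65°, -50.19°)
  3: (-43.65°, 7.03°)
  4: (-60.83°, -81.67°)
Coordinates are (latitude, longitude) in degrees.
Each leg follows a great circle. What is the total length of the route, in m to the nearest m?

60377 m

Leg 1→2: central angle 1.0799 rad, distance 20848.4 m.
Leg 2→3: central angle 1.1338 rad, distance 21887.5 m.
Leg 3→4: central angle 0.9138 rad, distance 17641.6 m.
Total: 20848.4 + 21887.5 + 17641.6 ≈ 60377 m.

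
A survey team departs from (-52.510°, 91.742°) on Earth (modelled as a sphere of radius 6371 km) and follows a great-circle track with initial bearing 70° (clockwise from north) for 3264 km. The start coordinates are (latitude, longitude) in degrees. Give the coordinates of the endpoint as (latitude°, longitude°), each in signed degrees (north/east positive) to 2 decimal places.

Angular distance δ = d/R = 3264/6371 = 0.51232 rad; initial bearing θ = 1.2217 rad.
sin φ₂ = sin φ₁ cos δ + cos φ₁ sin δ cos θ = (-0.7935)(0.8716) + (0.6086)(0.4902)(0.3420) = -0.5895, so φ₂ = -36.12°.
Δλ = atan2(sin θ sin δ cos φ₁, cos δ − sin φ₁ sin φ₂) = atan2(0.2804, 0.4038) = 34.770°.
λ₂ = 91.742° + 34.770° = 126.51°.

-36.12°, 126.51°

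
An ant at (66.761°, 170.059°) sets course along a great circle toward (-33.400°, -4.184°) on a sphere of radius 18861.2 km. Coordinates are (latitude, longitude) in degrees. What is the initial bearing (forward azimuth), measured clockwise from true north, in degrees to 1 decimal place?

With φ₁ = 1.1652, φ₂ = -0.5829, Δλ = -3.0411 rad, the forward-azimuth formula gives
θ = atan2( sin Δλ cos φ₂ , cos φ₁ sin φ₂ − sin φ₁ cos φ₂ cos Δλ ) = atan2(-0.0837, 0.5460) = -8.72°.
Adding 360° brings this into [0°, 360°): 351.3°.

351.3°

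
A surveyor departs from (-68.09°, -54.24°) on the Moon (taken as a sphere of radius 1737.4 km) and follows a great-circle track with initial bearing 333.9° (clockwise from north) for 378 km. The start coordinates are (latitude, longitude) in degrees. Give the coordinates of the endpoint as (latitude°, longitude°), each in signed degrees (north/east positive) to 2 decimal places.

-56.47°, -64.14°

Angular distance δ = d/R = 378/1737.4 = 0.21757 rad; initial bearing θ = 5.8277 rad.
sin φ₂ = sin φ₁ cos δ + cos φ₁ sin δ cos θ = (-0.9278)(0.9764) + (0.3731)(0.2159)(0.8980) = -0.8336, so φ₂ = -56.47°.
Δλ = atan2(sin θ sin δ cos φ₁, cos δ − sin φ₁ sin φ₂) = atan2(-0.0354, 0.2031) = -9.899°.
λ₂ = -54.240° − 9.899° = -64.14°.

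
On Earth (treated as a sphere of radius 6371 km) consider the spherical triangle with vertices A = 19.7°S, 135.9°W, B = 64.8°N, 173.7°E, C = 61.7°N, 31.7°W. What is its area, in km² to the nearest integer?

43743570 km²

Side lengths (central angles): a = 0.9093, b = 1.9892, c = 1.6203 rad; semiperimeter s = 2.2594.
By l'Huilier's theorem, tan(E/4) = √[tan(s/2) tan((s−a)/2) tan((s−b)/2) tan((s−c)/2)], giving spherical excess E = 1.0777 rad.
Area = E·R² = 1.0777 × (6371)² ≈ 43743570 km².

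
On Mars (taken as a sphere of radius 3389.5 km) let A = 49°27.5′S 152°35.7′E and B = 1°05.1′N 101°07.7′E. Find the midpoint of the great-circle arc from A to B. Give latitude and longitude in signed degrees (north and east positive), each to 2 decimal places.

-26.38°, 121.03°

Central angle δ = 1.1697 rad. Interpolating on the sphere with fraction f = 0.5:
P = [sin((1−f)δ)·A + sin(fδ)·B] / sin δ = 0.5997·A + 0.5997·B in Cartesian coordinates,
giving P = (-0.4618, 0.7677, -0.4443), i.e. latitude -26.38°, longitude 121.03°.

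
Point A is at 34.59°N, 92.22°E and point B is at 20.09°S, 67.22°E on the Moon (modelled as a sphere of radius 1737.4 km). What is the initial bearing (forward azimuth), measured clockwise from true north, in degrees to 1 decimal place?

207.4°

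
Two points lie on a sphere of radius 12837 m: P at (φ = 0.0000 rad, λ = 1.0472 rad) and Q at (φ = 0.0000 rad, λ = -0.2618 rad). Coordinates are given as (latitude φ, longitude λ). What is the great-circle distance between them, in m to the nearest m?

16804 m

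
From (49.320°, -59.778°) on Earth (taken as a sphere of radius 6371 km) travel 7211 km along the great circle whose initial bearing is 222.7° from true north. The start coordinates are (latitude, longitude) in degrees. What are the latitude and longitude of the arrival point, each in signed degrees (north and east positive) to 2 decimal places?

Angular distance δ = d/R = 7211/6371 = 1.13185 rad; initial bearing θ = 3.8868 rad.
sin φ₂ = sin φ₁ cos δ + cos φ₁ sin δ cos θ = (0.7584)(0.4250) + (0.6518)(0.9052)(-0.7349) = -0.1113, so φ₂ = -6.39°.
Δλ = atan2(sin θ sin δ cos φ₁, cos δ − sin φ₁ sin φ₂) = atan2(-0.4001, 0.5094) = -38.149°.
λ₂ = -59.778° − 38.149° = -97.93°.

-6.39°, -97.93°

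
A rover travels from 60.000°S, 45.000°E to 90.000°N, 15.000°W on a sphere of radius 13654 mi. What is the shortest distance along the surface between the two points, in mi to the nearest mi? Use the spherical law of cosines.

Let φ₁ = -1.0472 rad, φ₂ = 1.5708 rad, and Δλ = -1.0472 rad.
cos c = sin φ₁ sin φ₂ + cos φ₁ cos φ₂ cos Δλ = (-0.8660)(1.0000) + (0.5000)(0.0000)(0.5000) = -0.86603,
so c = arccos(-0.86603) = 2.61799 rad.
Distance = R·c = 13654 × 2.6180 ≈ 35746 mi.

35746 mi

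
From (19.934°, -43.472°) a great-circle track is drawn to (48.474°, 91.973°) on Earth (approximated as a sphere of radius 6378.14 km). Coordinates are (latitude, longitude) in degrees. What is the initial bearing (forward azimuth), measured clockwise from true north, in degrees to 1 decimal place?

With φ₁ = 0.3479, φ₂ = 0.8460, Δλ = 2.3640 rad, the forward-azimuth formula gives
θ = atan2( sin Δλ cos φ₂ , cos φ₁ sin φ₂ − sin φ₁ cos φ₂ cos Δλ ) = atan2(0.4651, 0.8649) = 28.27°.
So the initial bearing is 28.3°.

28.3°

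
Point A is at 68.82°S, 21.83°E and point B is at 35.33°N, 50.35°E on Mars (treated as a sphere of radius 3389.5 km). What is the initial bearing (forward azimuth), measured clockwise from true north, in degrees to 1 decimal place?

23.9°

Δλ = 28.520° = 0.4978 rad.
y = sin Δλ · cos φ₂ = (0.4775)(0.8158) = 0.3895
x = cos φ₁ sin φ₂ − sin φ₁ cos φ₂ cos Δλ = (0.3613)(0.5783) − (-0.9324)(0.8158)(0.8787) = 0.8773
θ = atan2(y, x) = 23.94°, so the bearing is 23.9°.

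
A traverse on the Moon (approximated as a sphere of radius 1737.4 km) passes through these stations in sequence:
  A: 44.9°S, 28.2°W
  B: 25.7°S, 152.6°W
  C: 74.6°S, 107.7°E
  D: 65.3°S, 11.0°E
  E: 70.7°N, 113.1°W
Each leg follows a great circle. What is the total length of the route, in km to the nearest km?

10628 km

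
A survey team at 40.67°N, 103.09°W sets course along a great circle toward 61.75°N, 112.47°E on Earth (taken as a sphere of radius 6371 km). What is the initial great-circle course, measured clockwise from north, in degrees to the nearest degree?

343°

Δλ = -144.440° = -2.5210 rad.
y = sin Δλ · cos φ₂ = (-0.5816)(0.4733) = -0.2753
x = cos φ₁ sin φ₂ − sin φ₁ cos φ₂ cos Δλ = (0.7585)(0.8809) − (0.6517)(0.4733)(-0.8135) = 0.9191
θ = atan2(y, x) = -16.67°; adding 360° gives 343°.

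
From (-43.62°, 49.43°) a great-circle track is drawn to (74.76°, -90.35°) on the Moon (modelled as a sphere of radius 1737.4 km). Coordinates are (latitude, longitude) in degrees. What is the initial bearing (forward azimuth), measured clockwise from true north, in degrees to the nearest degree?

With φ₁ = -0.7613, φ₂ = 1.3048, Δλ = -2.4396 rad, the forward-azimuth formula gives
θ = atan2( sin Δλ cos φ₂ , cos φ₁ sin φ₂ − sin φ₁ cos φ₂ cos Δλ ) = atan2(-0.1697, 0.5600) = -16.86°.
Adding 360° brings this into [0°, 360°): 343°.

343°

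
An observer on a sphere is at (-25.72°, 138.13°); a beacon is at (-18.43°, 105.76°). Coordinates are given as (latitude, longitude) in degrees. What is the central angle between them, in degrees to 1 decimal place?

30.8°

Let φ₁ = -0.4489 rad, φ₂ = -0.3217 rad, and Δλ = -0.5650 rad.
Haversine: a = sin²(Δφ/2) + cos φ₁ cos φ₂ sin²(Δλ/2) = 0.0040 + (0.9009)(0.9487)(0.0777) = 0.07045.
Central angle c = 2·arcsin(√a) = 0.53729 rad.
So the angular separation is 30.8°.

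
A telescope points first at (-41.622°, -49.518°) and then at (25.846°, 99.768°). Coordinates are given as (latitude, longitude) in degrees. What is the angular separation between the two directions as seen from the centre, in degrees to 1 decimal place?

150.2°

With latitudes φ₁ = -41.622°, φ₂ = 25.846° and longitude difference Δλ = 149.286°:
cos c = sin φ₁ sin φ₂ + cos φ₁ cos φ₂ cos Δλ = (-0.6642)(0.4360) + (0.7475)(0.9000)(-0.8597) = -0.86796,
so c = arccos(-0.86796) = 2.62188 rad.
So the angular separation is 150.2°.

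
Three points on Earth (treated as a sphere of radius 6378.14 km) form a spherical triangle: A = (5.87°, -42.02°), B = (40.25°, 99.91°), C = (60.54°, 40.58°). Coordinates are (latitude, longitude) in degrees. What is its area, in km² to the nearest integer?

Side lengths (central angles): a = 0.7166, b = 1.4181, c = 2.1313 rad; semiperimeter s = 2.1330.
By l'Huilier's theorem, tan(E/4) = √[tan(s/2) tan((s−a)/2) tan((s−b)/2) tan((s−c)/2)], giving spherical excess E = 0.0889 rad.
Area = E·R² = 0.0889 × (6378.14)² ≈ 3616244 km².

3616244 km²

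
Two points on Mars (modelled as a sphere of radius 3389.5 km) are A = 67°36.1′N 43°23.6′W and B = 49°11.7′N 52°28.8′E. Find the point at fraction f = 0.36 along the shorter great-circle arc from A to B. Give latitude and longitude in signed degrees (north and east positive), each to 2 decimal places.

Central angle δ = 0.8307 rad. Interpolating on the sphere with fraction f = 0.36:
P = [sin((1−f)δ)·A + sin(fδ)·B] / sin δ = 0.6866·A + 0.3990·B in Cartesian coordinates,
giving P = (0.3489, 0.0271, 0.9368), i.e. latitude 69.52°, longitude 4.44°.

69.52°, 4.44°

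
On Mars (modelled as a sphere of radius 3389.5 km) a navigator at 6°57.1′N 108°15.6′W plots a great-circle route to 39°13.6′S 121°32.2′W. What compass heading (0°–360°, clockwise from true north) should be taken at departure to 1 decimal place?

With φ₁ = 0.1213, φ₂ = -0.6846, Δλ = -0.2317 rad, the forward-azimuth formula gives
θ = atan2( sin Δλ cos φ₂ , cos φ₁ sin φ₂ − sin φ₁ cos φ₂ cos Δλ ) = atan2(-0.1779, -0.7190) = -166.10°.
Adding 360° brings this into [0°, 360°): 193.9°.

193.9°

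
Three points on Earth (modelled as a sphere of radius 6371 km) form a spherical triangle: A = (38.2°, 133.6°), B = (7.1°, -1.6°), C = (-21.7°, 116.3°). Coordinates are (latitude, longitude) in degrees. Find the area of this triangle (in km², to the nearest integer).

77886425 km²

Side lengths (central angles): a = 2.0682, b = 1.0832, c = 2.0679 rad; semiperimeter s = 2.6097.
By l'Huilier's theorem, tan(E/4) = √[tan(s/2) tan((s−a)/2) tan((s−b)/2) tan((s−c)/2)], giving spherical excess E = 1.9189 rad.
Area = E·R² = 1.9189 × (6371)² ≈ 77886425 km².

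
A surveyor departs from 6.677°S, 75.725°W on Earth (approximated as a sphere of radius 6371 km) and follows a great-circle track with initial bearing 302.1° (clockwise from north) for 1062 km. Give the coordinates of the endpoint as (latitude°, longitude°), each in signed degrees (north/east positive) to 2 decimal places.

-1.55°, -83.81°

Angular distance δ = d/R = 1062/6371 = 0.16669 rad; initial bearing θ = 5.2726 rad.
sin φ₂ = sin φ₁ cos δ + cos φ₁ sin δ cos θ = (-0.1163)(0.9861) + (0.9932)(0.1659)(0.5314) = -0.0271, so φ₂ = -1.55°.
Δλ = atan2(sin θ sin δ cos φ₁, cos δ − sin φ₁ sin φ₂) = atan2(-0.1396, 0.9830) = -8.083°.
λ₂ = -75.725° − 8.083° = -83.81°.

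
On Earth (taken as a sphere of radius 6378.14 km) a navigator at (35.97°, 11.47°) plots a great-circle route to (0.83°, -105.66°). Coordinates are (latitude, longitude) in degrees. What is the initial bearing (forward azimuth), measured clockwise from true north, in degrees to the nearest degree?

287°

With φ₁ = 0.6278, φ₂ = 0.0145, Δλ = -2.0443 rad, the forward-azimuth formula gives
θ = atan2( sin Δλ cos φ₂ , cos φ₁ sin φ₂ − sin φ₁ cos φ₂ cos Δλ ) = atan2(-0.8899, 0.2795) = -72.56°.
Adding 360° brings this into [0°, 360°): 287°.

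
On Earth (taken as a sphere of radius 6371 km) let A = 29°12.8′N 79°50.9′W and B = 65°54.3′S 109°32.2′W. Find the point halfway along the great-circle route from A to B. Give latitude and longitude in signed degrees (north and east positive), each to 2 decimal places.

The central angle between A and B is δ = 1.7072 rad.
With f = 0.5, the slerp weights are sin((1−f)δ)/sin δ = 0.7607 and sin(fδ)/sin δ = 0.7607.
Weighted sum of the unit vectors: (0.7607)·(0.1538,-0.8591,0.4881) + (0.7607)·(-0.1365,-0.3847,-0.9129) = (0.0132, -0.9463, -0.3232).
Converting back: φ = atan2(z, √(x²+y²)) = -18.85°, λ = atan2(y, x) = -89.20°.

-18.85°, -89.20°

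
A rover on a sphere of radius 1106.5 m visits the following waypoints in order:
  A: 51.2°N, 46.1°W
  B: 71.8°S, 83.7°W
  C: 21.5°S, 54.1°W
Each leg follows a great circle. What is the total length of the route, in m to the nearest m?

3455 m

Leg A→B: central angle 2.1960 rad, distance 2429.9 m.
Leg B→C: central angle 0.9262 rad, distance 1024.9 m.
Total: 2429.9 + 1024.9 ≈ 3455 m.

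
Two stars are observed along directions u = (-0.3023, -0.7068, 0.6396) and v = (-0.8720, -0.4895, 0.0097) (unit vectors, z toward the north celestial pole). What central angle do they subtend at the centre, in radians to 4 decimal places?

0.9075 rad

u·v = 0.6158; |u| = 1.0000, |v| = 1.0000.
cos θ = (u·v)/(|u||v|) = 0.6157, so θ = 0.9075 rad.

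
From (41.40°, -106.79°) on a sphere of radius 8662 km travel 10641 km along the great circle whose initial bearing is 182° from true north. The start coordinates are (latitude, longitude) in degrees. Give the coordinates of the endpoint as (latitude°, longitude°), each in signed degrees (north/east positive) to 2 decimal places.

Angular distance δ = d/R = 10641/8662 = 1.22847 rad; initial bearing θ = 3.1765 rad.
sin φ₂ = sin φ₁ cos δ + cos φ₁ sin δ cos θ = (0.6613)(0.3357) + (0.7501)(0.9420)(-0.9994) = -0.4842, so φ₂ = -28.96°.
Δλ = atan2(sin θ sin δ cos φ₁, cos δ − sin φ₁ sin φ₂) = atan2(-0.0247, 0.6559) = -2.153°.
λ₂ = -106.790° − 2.153° = -108.94°.

-28.96°, -108.94°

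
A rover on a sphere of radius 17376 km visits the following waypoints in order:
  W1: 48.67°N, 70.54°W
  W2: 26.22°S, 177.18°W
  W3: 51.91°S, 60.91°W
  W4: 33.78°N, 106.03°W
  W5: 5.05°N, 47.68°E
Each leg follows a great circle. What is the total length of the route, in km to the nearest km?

Leg W1→W2: central angle 2.0960 rad, distance 36420.7 km.
Leg W2→W3: central angle 1.4678 rad, distance 25505.0 km.
Leg W3→W4: central angle 1.6467 rad, distance 28612.3 km.
Leg W4→W5: central angle 2.3370 rad, distance 40606.9 km.
Total: 36420.7 + 25505.0 + 28612.3 + 40606.9 ≈ 131145 km.

131145 km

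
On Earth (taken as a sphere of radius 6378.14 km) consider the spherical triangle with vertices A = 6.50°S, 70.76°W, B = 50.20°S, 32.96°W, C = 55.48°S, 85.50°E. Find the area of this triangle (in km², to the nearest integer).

9116093 km²

Side lengths (central angles): a = 1.0926, b = 2.0066, c = 0.9403 rad; semiperimeter s = 2.0198.
By l'Huilier's theorem, tan(E/4) = √[tan(s/2) tan((s−a)/2) tan((s−b)/2) tan((s−c)/2)], giving spherical excess E = 0.2241 rad.
Area = E·R² = 0.2241 × (6378.14)² ≈ 9116093 km².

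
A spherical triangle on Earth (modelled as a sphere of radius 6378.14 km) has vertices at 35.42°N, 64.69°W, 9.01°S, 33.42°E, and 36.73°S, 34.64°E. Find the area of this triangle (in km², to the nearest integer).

23552787 km²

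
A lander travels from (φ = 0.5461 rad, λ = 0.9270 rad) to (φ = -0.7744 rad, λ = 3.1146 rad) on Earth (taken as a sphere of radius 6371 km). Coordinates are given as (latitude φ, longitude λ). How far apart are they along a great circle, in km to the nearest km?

Let φ₁ = 0.5461 rad, φ₂ = -0.7744 rad, and Δλ = 2.1876 rad.
cos c = sin φ₁ sin φ₂ + cos φ₁ cos φ₂ cos Δλ = (0.5194)(-0.6993) + (0.8546)(0.7148)(-0.5784) = -0.71653,
so c = arccos(-0.71653) = 2.36961 rad.
Distance = R·c = 6371 × 2.3696 ≈ 15097 km.

15097 km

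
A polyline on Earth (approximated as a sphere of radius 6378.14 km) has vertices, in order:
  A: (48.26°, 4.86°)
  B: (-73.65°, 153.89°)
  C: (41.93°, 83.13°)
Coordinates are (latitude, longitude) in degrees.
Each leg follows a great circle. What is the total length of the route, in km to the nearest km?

Leg A→B: central angle 2.6397 rad, distance 16836.6 km.
Leg B→C: central angle 2.1800 rad, distance 13904.1 km.
Total: 16836.6 + 13904.1 ≈ 30741 km.

30741 km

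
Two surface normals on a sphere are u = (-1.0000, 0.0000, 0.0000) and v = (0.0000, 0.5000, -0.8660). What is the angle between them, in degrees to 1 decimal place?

u·v = 0.0000; |u| = 1.0000, |v| = 1.0000.
cos θ = (u·v)/(|u||v|) = 0.0000, so θ = 90.0°.

90.0°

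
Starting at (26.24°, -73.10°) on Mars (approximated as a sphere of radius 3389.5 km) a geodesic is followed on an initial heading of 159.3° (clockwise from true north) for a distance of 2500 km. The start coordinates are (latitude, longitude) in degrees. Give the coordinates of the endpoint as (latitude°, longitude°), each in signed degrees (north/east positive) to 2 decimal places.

-13.71°, -58.94°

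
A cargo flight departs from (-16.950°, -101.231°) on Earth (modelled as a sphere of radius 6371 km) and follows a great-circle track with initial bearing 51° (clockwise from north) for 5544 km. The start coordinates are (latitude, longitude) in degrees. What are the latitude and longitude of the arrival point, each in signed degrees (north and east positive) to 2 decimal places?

Angular distance δ = d/R = 5544/6371 = 0.87019 rad; initial bearing θ = 0.8901 rad.
sin φ₂ = sin φ₁ cos δ + cos φ₁ sin δ cos θ = (-0.2915)(0.6447) + (0.9566)(0.7645)(0.6293) = 0.2722, so φ₂ = 15.80°.
Δλ = atan2(sin θ sin δ cos φ₁, cos δ − sin φ₁ sin φ₂) = atan2(0.5683, 0.7240) = 38.127°.
λ₂ = -101.231° + 38.127° = -63.10°.

15.80°, -63.10°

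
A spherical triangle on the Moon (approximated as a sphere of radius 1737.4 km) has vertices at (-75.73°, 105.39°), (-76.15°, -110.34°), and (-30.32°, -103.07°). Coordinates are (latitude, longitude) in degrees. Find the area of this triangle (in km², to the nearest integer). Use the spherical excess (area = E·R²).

Side lengths (central angles): a = 0.8022, b = 1.2638, c = 0.4667 rad; semiperimeter s = 1.2663.
By l'Huilier's theorem, tan(E/4) = √[tan(s/2) tan((s−a)/2) tan((s−b)/2) tan((s−c)/2)], giving spherical excess E = 0.0385 rad.
Area = E·R² = 0.0385 × (1737.4)² ≈ 116351 km².

116351 km²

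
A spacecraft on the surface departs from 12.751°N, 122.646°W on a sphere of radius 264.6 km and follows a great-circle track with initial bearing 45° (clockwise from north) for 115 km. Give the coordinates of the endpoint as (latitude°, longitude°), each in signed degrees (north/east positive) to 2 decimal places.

29.38°, -102.67°

Angular distance δ = d/R = 115/264.6 = 0.43462 rad; initial bearing θ = 0.7854 rad.
sin φ₂ = sin φ₁ cos δ + cos φ₁ sin δ cos θ = (0.2207)(0.9070) + (0.9753)(0.4211)(0.7071) = 0.4906, so φ₂ = 29.38°.
Δλ = atan2(sin θ sin δ cos φ₁, cos δ − sin φ₁ sin φ₂) = atan2(0.2904, 0.7988) = 19.979°.
λ₂ = -122.646° + 19.979° = -102.67°.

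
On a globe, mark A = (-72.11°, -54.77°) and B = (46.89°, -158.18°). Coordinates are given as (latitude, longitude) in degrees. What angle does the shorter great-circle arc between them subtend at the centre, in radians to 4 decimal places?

2.4090 rad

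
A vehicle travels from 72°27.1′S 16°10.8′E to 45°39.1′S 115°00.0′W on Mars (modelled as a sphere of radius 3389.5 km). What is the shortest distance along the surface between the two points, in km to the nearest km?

3378 km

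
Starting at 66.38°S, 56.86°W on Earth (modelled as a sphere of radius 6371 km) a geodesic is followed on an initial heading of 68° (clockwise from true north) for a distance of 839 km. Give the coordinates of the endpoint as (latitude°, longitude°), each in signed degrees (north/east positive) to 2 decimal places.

-62.70°, -41.47°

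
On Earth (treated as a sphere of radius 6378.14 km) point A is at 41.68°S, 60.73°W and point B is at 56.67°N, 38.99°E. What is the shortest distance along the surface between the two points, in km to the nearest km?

14324 km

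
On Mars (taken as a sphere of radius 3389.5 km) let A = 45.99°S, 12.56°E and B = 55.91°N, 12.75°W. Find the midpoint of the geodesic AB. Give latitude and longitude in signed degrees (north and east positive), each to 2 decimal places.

5.08°, 1.28°

The central angle between A and B is δ = 1.8169 rad.
With f = 0.5, the slerp weights are sin((1−f)δ)/sin δ = 0.8130 and sin(fδ)/sin δ = 0.8130.
Weighted sum of the unit vectors: (0.8130)·(0.6782,0.1511,-0.7192) + (0.8130)·(0.5467,-0.1237,0.8282) = (0.9958, 0.0223, 0.0886).
Converting back: φ = atan2(z, √(x²+y²)) = 5.08°, λ = atan2(y, x) = 1.28°.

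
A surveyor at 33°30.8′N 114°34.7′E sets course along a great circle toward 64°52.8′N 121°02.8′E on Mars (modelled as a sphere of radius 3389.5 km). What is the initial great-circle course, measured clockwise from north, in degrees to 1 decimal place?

5.2°

Δλ = 6.468° = 0.1129 rad.
y = sin Δλ · cos φ₂ = (0.1127)(0.4245) = 0.0478
x = cos φ₁ sin φ₂ − sin φ₁ cos φ₂ cos Δλ = (0.8338)(0.9054) − (0.5521)(0.4245)(0.9936) = 0.5220
θ = atan2(y, x) = 5.23°, so the bearing is 5.2°.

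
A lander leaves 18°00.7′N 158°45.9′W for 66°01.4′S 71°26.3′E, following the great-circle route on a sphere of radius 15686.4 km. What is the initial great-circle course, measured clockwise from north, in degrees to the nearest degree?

With φ₁ = 0.3144, φ₂ = -1.1523, Δλ = -2.2654 rad, the forward-azimuth formula gives
θ = atan2( sin Δλ cos φ₂ , cos φ₁ sin φ₂ − sin φ₁ cos φ₂ cos Δλ ) = atan2(-0.3122, -0.7885) = -158.40°.
Adding 360° brings this into [0°, 360°): 202°.

202°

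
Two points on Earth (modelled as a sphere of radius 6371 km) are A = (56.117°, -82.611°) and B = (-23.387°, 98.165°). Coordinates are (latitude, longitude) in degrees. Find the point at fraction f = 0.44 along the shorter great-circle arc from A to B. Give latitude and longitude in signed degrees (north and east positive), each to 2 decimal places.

59.07°, 99.71°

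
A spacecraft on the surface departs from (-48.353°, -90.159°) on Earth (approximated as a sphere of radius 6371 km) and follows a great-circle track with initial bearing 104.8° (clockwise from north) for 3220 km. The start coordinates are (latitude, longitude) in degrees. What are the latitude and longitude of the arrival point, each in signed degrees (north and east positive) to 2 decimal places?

-47.39°, -46.41°

Angular distance δ = d/R = 3220/6371 = 0.50542 rad; initial bearing θ = 1.8291 rad.
sin φ₂ = sin φ₁ cos δ + cos φ₁ sin δ cos θ = (-0.7473)(0.8750) + (0.6645)(0.4842)(-0.2554) = -0.7360, so φ₂ = -47.39°.
Δλ = atan2(sin θ sin δ cos φ₁, cos δ − sin φ₁ sin φ₂) = atan2(0.3111, 0.3250) = 43.747°.
λ₂ = -90.159° + 43.747° = -46.41°.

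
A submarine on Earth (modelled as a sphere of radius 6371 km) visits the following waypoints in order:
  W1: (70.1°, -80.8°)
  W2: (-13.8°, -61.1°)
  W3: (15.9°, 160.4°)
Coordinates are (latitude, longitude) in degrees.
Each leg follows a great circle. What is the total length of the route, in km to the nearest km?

25009 km

Leg W1→W2: central angle 1.4838 rad, distance 9453.1 km.
Leg W2→W3: central angle 2.4416 rad, distance 15555.5 km.
Total: 9453.1 + 15555.5 ≈ 25009 km.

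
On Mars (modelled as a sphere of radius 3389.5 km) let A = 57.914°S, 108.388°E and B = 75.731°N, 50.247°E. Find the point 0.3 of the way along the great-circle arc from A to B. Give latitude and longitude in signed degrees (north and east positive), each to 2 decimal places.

Central angle δ = 2.4219 rad. Interpolating on the sphere with fraction f = 0.3:
P = [sin((1−f)δ)·A + sin(fδ)·B] / sin δ = 1.5053·A + 1.0078·B in Cartesian coordinates,
giving P = (-0.0934, 0.9498, -0.2987), i.e. latitude -17.38°, longitude 95.62°.

-17.38°, 95.62°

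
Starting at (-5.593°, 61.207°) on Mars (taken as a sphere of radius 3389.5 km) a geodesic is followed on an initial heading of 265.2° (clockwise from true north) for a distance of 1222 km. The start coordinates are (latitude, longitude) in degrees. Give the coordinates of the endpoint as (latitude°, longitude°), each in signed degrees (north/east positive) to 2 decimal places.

-6.93°, 40.47°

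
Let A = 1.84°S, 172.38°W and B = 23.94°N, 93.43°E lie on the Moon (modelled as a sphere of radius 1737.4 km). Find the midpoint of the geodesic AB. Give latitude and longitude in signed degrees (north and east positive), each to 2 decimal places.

The central angle between A and B is δ = 1.6507 rad.
With f = 0.5, the slerp weights are sin((1−f)δ)/sin δ = 0.7371 and sin(fδ)/sin δ = 0.7371.
Weighted sum of the unit vectors: (0.7371)·(-0.9907,-0.1325,-0.0321) + (0.7371)·(-0.0547,0.9123,0.4058) = (-0.7705, 0.5748, 0.2754).
Converting back: φ = atan2(z, √(x²+y²)) = 15.99°, λ = atan2(y, x) = 143.28°.

15.99°, 143.28°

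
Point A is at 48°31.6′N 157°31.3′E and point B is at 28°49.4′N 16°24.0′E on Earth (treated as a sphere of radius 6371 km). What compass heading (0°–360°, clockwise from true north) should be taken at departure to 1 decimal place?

326.5°

With φ₁ = 0.8470, φ₂ = 0.5031, Δλ = -2.4630 rad, the forward-azimuth formula gives
θ = atan2( sin Δλ cos φ₂ , cos φ₁ sin φ₂ − sin φ₁ cos φ₂ cos Δλ ) = atan2(-0.5499, 0.8303) = -33.52°.
Adding 360° brings this into [0°, 360°): 326.5°.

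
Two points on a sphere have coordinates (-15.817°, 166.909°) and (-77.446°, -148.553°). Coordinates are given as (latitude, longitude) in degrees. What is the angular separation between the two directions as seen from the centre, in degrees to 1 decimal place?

65.5°

In radians: φ₁ = -0.2761, φ₂ = -1.3517, Δλ = 44.538° = 0.7773 rad.
Haversine: a = sin²(Δφ/2) + cos φ₁ cos φ₂ sin²(Δλ/2) = 0.2624 + (0.9621)(0.2174)(0.1436) = 0.29244.
Central angle c = 2·arcsin(√a) = 1.14273 rad.
So the angular separation is 65.5°.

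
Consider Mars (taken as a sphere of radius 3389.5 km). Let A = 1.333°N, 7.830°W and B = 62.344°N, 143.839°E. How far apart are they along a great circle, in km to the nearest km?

6674 km

With latitudes φ₁ = 1.333°, φ₂ = 62.344° and longitude difference Δλ = 151.669°:
cos c = sin φ₁ sin φ₂ + cos φ₁ cos φ₂ cos Δλ = (0.0233)(0.8858) + (0.9997)(0.4642)(-0.8802) = -0.38785,
so c = arccos(-0.38785) = 1.96909 rad.
Distance = R·c = 3389.5 × 1.9691 ≈ 6674 km.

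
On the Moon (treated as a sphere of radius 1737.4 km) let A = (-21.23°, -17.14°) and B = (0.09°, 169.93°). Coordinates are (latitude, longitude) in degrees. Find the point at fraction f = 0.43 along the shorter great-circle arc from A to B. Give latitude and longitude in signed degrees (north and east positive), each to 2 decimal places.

Central angle δ = 2.7535 rad. Interpolating on the sphere with fraction f = 0.43:
P = [sin((1−f)δ)·A + sin(fδ)·B] / sin δ = 2.6422·A + 2.4470·B in Cartesian coordinates,
giving P = (-0.0558, -0.2980, -0.9529), i.e. latitude -72.35°, longitude -100.60°.

-72.35°, -100.60°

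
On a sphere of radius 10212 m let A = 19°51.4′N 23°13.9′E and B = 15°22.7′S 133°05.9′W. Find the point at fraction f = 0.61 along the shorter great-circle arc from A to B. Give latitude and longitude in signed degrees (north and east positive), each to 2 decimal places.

Central angle δ = 2.7406 rad. Interpolating on the sphere with fraction f = 0.61:
P = [sin((1−f)δ)·A + sin(fδ)·B] / sin δ = 2.2456·A + 2.5486·B in Cartesian coordinates,
giving P = (0.2619, -0.9612, 0.0869), i.e. latitude 4.99°, longitude -74.76°.

4.99°, -74.76°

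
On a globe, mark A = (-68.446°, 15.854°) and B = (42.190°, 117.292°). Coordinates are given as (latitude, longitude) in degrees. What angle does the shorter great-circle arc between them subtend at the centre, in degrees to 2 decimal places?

132.73°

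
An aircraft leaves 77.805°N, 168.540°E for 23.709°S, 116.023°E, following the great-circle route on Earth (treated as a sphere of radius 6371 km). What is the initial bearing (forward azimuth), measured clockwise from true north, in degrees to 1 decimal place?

229.1°

Δλ = -52.517° = -0.9166 rad.
y = sin Δλ · cos φ₂ = (-0.7935)(0.9156) = -0.7266
x = cos φ₁ sin φ₂ − sin φ₁ cos φ₂ cos Δλ = (0.2112)(-0.4021) − (0.9774)(0.9156)(0.6085) = -0.6295
θ = atan2(y, x) = -130.91°; adding 360° gives 229.1°.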